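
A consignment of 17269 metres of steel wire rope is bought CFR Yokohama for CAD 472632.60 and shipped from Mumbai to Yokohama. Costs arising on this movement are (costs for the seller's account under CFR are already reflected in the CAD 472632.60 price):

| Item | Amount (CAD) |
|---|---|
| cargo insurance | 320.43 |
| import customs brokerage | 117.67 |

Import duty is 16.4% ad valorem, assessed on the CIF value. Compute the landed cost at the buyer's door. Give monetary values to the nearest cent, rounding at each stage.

Total landed cost: CAD 550635.00

CFR: the seller pays costs through ocean freight to the destination port, but not insurance.
CIF value = CFR price + insurance = 472632.60 + 320.43 = 472953.03
Import duty = 472953.03 × 16.4% = 77564.30
Buyer bears: insurance 320.43 + brokerage 117.67 + duty 77564.30 = 78002.40
Landed cost = invoice 472632.60 + 78002.40 = 550635.00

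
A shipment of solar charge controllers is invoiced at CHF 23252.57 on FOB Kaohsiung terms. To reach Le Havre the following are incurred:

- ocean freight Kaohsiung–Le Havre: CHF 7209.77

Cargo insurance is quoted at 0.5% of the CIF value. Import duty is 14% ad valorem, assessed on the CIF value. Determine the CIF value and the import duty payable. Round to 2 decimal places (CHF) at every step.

CIF value: CHF 30615.42; import duty: CHF 4286.16

Let C be the CIF value. C = FOB price + freight + 0.5% × C
C − 0.5% × C = 23252.57 + 7209.77
0.995 × C = 30462.34
C = 30462.34 / 0.995 = 30615.42
Insurance premium = 0.5% × 30615.42 = 153.08
Import duty = 30615.42 × 14% = 4286.16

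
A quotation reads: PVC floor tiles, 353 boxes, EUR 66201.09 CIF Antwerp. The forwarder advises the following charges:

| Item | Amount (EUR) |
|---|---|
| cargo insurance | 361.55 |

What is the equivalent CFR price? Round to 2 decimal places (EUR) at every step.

From CIF to CFR, the seller no longer bears: insurance.
CFR price = 66201.09 − 361.55 = 65839.54

CFR price: EUR 65839.54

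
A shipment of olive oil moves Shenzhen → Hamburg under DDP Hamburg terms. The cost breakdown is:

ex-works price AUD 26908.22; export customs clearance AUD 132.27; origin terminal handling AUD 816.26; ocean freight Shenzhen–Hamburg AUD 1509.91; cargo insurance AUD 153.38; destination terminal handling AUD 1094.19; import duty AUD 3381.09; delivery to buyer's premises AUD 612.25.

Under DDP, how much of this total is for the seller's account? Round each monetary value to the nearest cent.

Seller's account: AUD 34607.57

DDP: the seller bears all costs including import duty.
Seller's account: goods 26908.22 + export clearance 132.27 + origin terminal 816.26 + freight 1509.91 + insurance 153.38 + destination terminal 1094.19 + duty 3381.09 + delivery 612.25 = 34607.57
Buyer's account: 0.00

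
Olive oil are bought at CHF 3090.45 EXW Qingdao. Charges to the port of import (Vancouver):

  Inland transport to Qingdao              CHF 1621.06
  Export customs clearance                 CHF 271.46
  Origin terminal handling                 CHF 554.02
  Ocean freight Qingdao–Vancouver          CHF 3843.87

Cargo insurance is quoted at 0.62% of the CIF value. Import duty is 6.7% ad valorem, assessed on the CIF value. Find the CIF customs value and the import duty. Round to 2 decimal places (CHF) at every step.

Let C be the CIF value. C = EXW price + pre-shipment costs + freight + 0.62% × C
C − 0.62% × C = 3090.45 + 1621.06 + 271.46 + 554.02 + 3843.87
0.9938 × C = 9380.86
C = 9380.86 / 0.9938 = 9439.38
Insurance premium = 0.62% × 9439.38 = 58.52
Import duty = 9439.38 × 6.7% = 632.44

CIF value: CHF 9439.38; import duty: CHF 632.44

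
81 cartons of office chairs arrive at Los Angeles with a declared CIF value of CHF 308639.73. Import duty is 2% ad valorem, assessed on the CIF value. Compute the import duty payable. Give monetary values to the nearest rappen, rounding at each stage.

Import duty: CHF 6172.79

Import duty = 308639.73 × 2% = 6172.79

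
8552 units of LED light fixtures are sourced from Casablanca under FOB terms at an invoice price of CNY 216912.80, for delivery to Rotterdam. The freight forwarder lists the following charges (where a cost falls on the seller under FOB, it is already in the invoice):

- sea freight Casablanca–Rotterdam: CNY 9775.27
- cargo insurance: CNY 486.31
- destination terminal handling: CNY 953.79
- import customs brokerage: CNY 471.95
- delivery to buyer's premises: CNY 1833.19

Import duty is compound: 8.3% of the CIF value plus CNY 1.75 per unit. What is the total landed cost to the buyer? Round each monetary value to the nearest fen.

FOB: the seller bears costs until goods are on board at the origin port; the buyer bears freight, insurance and all costs thereafter.
CIF value = FOB price + freight + insurance = 216912.80 + 9775.27 + 486.31 = 227174.38
Ad valorem component: 227174.38 × 8.3% = 18855.47
Specific component: 8552 × 1.75 = 14966.00
Import duty = 18855.47 + 14966.00 = 33821.47
Buyer bears: freight 9775.27 + insurance 486.31 + destination terminal 953.79 + brokerage 471.95 + delivery 1833.19 + duty 33821.47 = 47341.98
Landed cost = invoice 216912.80 + 47341.98 = 264254.78

Total landed cost: CNY 264254.78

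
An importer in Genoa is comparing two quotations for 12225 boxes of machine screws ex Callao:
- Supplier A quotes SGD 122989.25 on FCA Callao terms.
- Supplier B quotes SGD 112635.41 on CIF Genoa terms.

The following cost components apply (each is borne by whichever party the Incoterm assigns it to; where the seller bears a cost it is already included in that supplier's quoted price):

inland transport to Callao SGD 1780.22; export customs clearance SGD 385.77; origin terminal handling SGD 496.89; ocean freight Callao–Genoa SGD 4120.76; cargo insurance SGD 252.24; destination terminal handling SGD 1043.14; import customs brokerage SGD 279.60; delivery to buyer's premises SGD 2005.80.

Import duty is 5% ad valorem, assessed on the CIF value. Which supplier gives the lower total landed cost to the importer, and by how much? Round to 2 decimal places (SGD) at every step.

Supplier B is cheaper by SGD 15984.92

Supplier A (FCA):
CIF value = FCA price + origin terminal + freight + insurance = 122989.25 + 496.89 + 4120.76 + 252.24 = 127859.14
Import duty = 127859.14 × 5% = 6392.96
Buyer bears (A): 496.89 + 4120.76 + 252.24 + 1043.14 + 279.60 + 2005.80 = 8198.43
Landed cost (A) = invoice 122989.25 + 8198.43 + duty 6392.96 = 137580.64
Supplier B (CIF):
The CIF price already equals the CIF value: 112635.41
Import duty = 112635.41 × 5% = 5631.77
Buyer bears (B): 1043.14 + 279.60 + 2005.80 = 3328.54
Landed cost (B) = invoice 112635.41 + 3328.54 + duty 5631.77 = 121595.72
Difference = |137580.64 − 121595.72| = 15984.92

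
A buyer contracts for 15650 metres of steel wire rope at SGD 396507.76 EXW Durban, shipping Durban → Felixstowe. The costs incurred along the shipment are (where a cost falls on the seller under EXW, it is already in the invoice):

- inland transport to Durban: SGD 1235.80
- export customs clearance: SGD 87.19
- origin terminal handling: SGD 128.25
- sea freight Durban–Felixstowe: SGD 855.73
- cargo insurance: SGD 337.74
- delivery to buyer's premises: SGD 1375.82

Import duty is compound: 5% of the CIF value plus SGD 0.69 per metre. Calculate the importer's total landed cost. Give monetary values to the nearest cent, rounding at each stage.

Total landed cost: SGD 431284.41

EXW: the seller makes goods available at their premises; the buyer bears all onward costs.
CIF value = EXW price + inland to port + export clearance + origin terminal + freight + insurance = 396507.76 + 1235.80 + 87.19 + 128.25 + 855.73 + 337.74 = 399152.47
Ad valorem component: 399152.47 × 5% = 19957.62
Specific component: 15650 × 0.69 = 10798.50
Import duty = 19957.62 + 10798.50 = 30756.12
Buyer bears: inland to port 1235.80 + export clearance 87.19 + origin terminal 128.25 + freight 855.73 + insurance 337.74 + delivery 1375.82 + duty 30756.12 = 34776.65
Landed cost = invoice 396507.76 + 34776.65 = 431284.41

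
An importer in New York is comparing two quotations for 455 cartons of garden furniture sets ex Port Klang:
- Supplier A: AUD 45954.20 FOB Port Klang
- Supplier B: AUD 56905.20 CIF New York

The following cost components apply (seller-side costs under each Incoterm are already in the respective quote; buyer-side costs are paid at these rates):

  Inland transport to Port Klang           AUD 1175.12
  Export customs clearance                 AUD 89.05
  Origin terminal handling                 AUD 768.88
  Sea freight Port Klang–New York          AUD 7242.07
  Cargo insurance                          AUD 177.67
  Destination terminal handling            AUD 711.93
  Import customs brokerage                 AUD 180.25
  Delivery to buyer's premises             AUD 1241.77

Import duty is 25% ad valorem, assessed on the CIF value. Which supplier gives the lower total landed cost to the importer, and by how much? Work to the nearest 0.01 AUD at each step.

Supplier A is cheaper by AUD 4414.07

Supplier A (FOB):
CIF value = FOB price + freight + insurance = 45954.20 + 7242.07 + 177.67 = 53373.94
Import duty = 53373.94 × 25% = 13343.49
Buyer bears (A): 7242.07 + 177.67 + 711.93 + 180.25 + 1241.77 = 9553.69
Landed cost (A) = invoice 45954.20 + 9553.69 + duty 13343.49 = 68851.38
Supplier B (CIF):
The CIF price already equals the CIF value: 56905.20
Import duty = 56905.20 × 25% = 14226.30
Buyer bears (B): 711.93 + 180.25 + 1241.77 = 2133.95
Landed cost (B) = invoice 56905.20 + 2133.95 + duty 14226.30 = 73265.45
Difference = |68851.38 − 73265.45| = 4414.07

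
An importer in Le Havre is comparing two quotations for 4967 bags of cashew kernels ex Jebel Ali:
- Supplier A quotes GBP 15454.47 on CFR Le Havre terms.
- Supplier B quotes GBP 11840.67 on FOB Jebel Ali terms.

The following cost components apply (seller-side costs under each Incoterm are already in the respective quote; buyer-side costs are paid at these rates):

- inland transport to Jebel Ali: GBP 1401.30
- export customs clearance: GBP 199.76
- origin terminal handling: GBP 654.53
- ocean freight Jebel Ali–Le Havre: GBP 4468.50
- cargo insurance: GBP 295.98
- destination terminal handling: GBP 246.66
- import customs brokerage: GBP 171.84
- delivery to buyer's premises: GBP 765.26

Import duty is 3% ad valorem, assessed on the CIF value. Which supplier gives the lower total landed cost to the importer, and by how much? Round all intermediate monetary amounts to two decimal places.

Supplier A is cheaper by GBP 880.34

Supplier A (CFR):
CIF value = CFR price + insurance = 15454.47 + 295.98 = 15750.45
Import duty = 15750.45 × 3% = 472.51
Buyer bears (A): 295.98 + 246.66 + 171.84 + 765.26 = 1479.74
Landed cost (A) = invoice 15454.47 + 1479.74 + duty 472.51 = 17406.72
Supplier B (FOB):
CIF value = FOB price + freight + insurance = 11840.67 + 4468.50 + 295.98 = 16605.15
Import duty = 16605.15 × 3% = 498.15
Buyer bears (B): 4468.50 + 295.98 + 246.66 + 171.84 + 765.26 = 5948.24
Landed cost (B) = invoice 11840.67 + 5948.24 + duty 498.15 = 18287.06
Difference = |17406.72 − 18287.06| = 880.34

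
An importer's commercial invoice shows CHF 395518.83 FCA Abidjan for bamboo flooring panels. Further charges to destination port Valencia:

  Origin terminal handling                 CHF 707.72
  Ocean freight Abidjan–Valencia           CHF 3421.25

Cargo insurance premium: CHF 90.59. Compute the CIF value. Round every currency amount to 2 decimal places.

CIF value: CHF 399738.39

CIF = FCA price + pre-shipment costs + freight + insurance
CIF = 395518.83 + 707.72 + 3421.25 + 90.59 = 399738.39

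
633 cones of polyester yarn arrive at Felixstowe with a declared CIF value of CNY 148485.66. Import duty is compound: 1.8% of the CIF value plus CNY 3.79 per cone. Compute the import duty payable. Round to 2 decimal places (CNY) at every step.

Ad valorem component: 148485.66 × 1.8% = 2672.74
Specific component: 633 × 3.79 = 2399.07
Import duty = 2672.74 + 2399.07 = 5071.81

Import duty: CNY 5071.81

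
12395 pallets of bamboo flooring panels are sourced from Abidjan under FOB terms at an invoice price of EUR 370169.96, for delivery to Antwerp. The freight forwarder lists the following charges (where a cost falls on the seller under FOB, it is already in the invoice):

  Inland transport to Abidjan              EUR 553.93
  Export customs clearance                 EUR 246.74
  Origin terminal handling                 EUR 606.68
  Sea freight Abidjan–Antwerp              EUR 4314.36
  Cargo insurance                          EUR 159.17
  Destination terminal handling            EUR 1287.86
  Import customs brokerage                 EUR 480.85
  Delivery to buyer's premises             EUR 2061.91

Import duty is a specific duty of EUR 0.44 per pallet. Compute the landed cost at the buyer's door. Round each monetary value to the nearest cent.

FOB: the seller bears costs until goods are on board at the origin port; the buyer bears freight, insurance and all costs thereafter.
Already in the invoice (seller's account under FOB): inland to port, export clearance, origin terminal — exclude.
CIF value = FOB price + freight + insurance = 370169.96 + 4314.36 + 159.17 = 374643.49
Import duty = 12395 × 0.44 = 5453.80
Buyer bears: freight 4314.36 + insurance 159.17 + destination terminal 1287.86 + brokerage 480.85 + delivery 2061.91 + duty 5453.80 = 13757.95
Landed cost = invoice 370169.96 + 13757.95 = 383927.91

Total landed cost: EUR 383927.91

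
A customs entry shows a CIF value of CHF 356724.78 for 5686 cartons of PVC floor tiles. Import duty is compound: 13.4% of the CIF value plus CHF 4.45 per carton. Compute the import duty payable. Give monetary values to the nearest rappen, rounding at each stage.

Import duty: CHF 73103.82

Ad valorem component: 356724.78 × 13.4% = 47801.12
Specific component: 5686 × 4.45 = 25302.70
Import duty = 47801.12 + 25302.70 = 73103.82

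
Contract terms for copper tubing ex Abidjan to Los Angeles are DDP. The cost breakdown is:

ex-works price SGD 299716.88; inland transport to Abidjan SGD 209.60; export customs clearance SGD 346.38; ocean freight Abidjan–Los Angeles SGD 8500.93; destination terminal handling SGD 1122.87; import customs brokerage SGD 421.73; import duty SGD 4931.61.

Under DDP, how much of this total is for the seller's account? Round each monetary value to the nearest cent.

DDP: the seller bears all costs including import duty.
Seller's account: goods 299716.88 + inland to port 209.60 + export clearance 346.38 + freight 8500.93 + destination terminal 1122.87 + brokerage 421.73 + duty 4931.61 = 315250.00
Buyer's account: 0.00

Seller's account: SGD 315250.00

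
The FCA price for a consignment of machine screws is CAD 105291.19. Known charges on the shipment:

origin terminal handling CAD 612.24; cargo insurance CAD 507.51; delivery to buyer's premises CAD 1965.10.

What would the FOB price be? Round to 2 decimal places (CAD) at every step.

FOB price: CAD 105903.43

Not relevant to the conversion: delivery, insurance — on the buyer under both terms; not part of either seller's price.
From FCA to FOB, the seller additionally bears: origin terminal.
FOB price = 105291.19 + 612.24 = 105903.43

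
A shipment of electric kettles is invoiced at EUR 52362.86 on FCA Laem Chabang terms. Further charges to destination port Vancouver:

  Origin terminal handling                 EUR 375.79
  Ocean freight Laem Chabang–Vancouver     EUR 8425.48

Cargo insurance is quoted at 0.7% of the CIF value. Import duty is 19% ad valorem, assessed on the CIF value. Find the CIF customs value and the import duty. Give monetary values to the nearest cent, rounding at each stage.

CIF value: EUR 61595.30; import duty: EUR 11703.11

Let C be the CIF value. C = FCA price + pre-shipment costs + freight + 0.7% × C
C − 0.7% × C = 52362.86 + 375.79 + 8425.48
0.993 × C = 61164.13
C = 61164.13 / 0.993 = 61595.30
Insurance premium = 0.7% × 61595.30 = 431.17
Import duty = 61595.30 × 19% = 11703.11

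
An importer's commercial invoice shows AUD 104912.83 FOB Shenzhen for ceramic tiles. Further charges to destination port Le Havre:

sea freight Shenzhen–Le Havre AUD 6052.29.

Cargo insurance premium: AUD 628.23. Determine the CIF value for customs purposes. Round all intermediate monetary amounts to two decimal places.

CIF = FOB price + freight + insurance
CIF = 104912.83 + 6052.29 + 628.23 = 111593.35

CIF value: AUD 111593.35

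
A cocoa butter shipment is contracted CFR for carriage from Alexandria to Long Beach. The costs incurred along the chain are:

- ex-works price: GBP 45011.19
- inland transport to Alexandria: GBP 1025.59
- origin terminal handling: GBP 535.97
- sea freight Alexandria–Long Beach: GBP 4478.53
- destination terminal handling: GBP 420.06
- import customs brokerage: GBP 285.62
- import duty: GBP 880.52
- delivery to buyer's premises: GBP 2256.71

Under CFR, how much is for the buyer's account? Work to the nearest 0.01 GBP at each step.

CFR: the seller pays costs through ocean freight to the destination port, but not insurance.
Seller's account: goods 45011.19 + inland to port 1025.59 + origin terminal 535.97 + freight 4478.53 = 51051.28
Buyer's account: destination terminal 420.06 + brokerage 285.62 + duty 880.52 + delivery 2256.71 = 3842.91

Buyer's account: GBP 3842.91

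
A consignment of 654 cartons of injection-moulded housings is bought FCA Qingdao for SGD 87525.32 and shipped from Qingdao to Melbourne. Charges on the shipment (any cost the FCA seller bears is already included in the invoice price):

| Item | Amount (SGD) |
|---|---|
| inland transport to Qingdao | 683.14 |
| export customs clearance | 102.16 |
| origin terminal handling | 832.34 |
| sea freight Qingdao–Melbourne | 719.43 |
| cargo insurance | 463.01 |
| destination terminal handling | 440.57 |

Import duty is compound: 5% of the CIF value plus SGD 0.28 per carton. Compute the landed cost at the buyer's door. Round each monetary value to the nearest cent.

FCA: the seller delivers export-cleared goods to the carrier; the buyer bears costs from that point.
Already in the invoice (seller's account under FCA): inland to port, export clearance — exclude.
CIF value = FCA price + origin terminal + freight + insurance = 87525.32 + 832.34 + 719.43 + 463.01 = 89540.10
Ad valorem component: 89540.10 × 5% = 4477.01
Specific component: 654 × 0.28 = 183.12
Import duty = 4477.01 + 183.12 = 4660.13
Buyer bears: origin terminal 832.34 + freight 719.43 + insurance 463.01 + destination terminal 440.57 + duty 4660.13 = 7115.48
Landed cost = invoice 87525.32 + 7115.48 = 94640.80

Total landed cost: SGD 94640.80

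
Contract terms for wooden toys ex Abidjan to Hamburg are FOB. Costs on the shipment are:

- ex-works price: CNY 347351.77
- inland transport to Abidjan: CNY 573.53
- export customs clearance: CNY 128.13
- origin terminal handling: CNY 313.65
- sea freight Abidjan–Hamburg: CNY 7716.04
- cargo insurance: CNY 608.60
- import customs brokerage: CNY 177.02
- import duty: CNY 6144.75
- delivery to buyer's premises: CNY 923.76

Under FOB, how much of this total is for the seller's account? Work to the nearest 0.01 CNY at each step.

FOB: the seller bears costs until goods are on board at the origin port; the buyer bears freight, insurance and all costs thereafter.
Seller's account: goods 347351.77 + inland to port 573.53 + export clearance 128.13 + origin terminal 313.65 = 348367.08
Buyer's account: freight 7716.04 + insurance 608.60 + brokerage 177.02 + duty 6144.75 + delivery 923.76 = 15570.17

Seller's account: CNY 348367.08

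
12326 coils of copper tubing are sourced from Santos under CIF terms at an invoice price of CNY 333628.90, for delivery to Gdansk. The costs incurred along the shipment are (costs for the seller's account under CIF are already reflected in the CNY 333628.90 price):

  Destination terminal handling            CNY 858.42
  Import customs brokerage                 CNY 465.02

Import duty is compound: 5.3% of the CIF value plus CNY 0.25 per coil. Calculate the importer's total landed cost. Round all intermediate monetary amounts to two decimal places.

Total landed cost: CNY 355716.17

CIF: the seller pays costs through ocean freight and marine insurance to the destination port.
The CIF price already equals the CIF value: 333628.90
Ad valorem component: 333628.90 × 5.3% = 17682.33
Specific component: 12326 × 0.25 = 3081.50
Import duty = 17682.33 + 3081.50 = 20763.83
Buyer bears: destination terminal 858.42 + brokerage 465.02 + duty 20763.83 = 22087.27
Landed cost = invoice 333628.90 + 22087.27 = 355716.17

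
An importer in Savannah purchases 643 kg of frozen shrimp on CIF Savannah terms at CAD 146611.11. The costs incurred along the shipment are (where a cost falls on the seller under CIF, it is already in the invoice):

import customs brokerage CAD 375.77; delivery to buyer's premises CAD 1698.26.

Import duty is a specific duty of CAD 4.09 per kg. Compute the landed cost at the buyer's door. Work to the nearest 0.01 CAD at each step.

CIF: the seller pays costs through ocean freight and marine insurance to the destination port.
The CIF price already equals the CIF value: 146611.11
Import duty = 643 × 4.09 = 2629.87
Buyer bears: brokerage 375.77 + delivery 1698.26 + duty 2629.87 = 4703.90
Landed cost = invoice 146611.11 + 4703.90 = 151315.01

Total landed cost: CAD 151315.01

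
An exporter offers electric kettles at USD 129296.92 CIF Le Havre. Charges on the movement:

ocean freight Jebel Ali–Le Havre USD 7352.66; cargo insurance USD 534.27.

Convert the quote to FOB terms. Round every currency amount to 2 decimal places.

From CIF to FOB, the seller no longer bears: freight, insurance.
FOB price = 129296.92 − 7352.66 − 534.27 = 121409.99

FOB price: USD 121409.99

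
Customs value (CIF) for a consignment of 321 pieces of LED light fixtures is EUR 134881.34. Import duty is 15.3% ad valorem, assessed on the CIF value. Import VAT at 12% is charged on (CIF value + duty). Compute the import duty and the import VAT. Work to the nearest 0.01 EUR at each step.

Import duty = 134881.34 × 15.3% = 20636.85
VAT base = CIF + duty = 134881.34 + 20636.85 = 155518.19
Import VAT = 155518.19 × 12% = 18662.18

Import duty: EUR 20636.85; import VAT: EUR 18662.18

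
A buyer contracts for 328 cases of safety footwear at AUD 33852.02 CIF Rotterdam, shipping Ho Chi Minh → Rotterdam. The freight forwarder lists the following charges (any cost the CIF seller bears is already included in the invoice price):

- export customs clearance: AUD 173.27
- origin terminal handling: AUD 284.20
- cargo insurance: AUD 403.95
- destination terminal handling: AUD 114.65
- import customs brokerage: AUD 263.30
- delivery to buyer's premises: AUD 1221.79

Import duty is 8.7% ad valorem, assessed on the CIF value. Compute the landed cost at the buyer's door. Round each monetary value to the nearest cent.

Total landed cost: AUD 38396.89

CIF: the seller pays costs through ocean freight and marine insurance to the destination port.
Already in the invoice (seller's account under CIF): export clearance, origin terminal, insurance — exclude.
The CIF price already equals the CIF value: 33852.02
Import duty = 33852.02 × 8.7% = 2945.13
Buyer bears: destination terminal 114.65 + brokerage 263.30 + delivery 1221.79 + duty 2945.13 = 4544.87
Landed cost = invoice 33852.02 + 4544.87 = 38396.89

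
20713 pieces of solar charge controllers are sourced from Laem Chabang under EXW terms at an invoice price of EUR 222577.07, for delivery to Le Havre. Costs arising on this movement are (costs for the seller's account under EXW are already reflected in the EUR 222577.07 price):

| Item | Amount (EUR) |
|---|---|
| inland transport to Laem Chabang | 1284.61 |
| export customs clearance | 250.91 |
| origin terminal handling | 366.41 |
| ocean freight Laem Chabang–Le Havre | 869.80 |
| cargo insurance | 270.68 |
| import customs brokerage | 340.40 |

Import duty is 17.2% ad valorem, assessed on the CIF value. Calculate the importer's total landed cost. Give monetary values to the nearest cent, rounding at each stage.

EXW: the seller makes goods available at their premises; the buyer bears all onward costs.
CIF value = EXW price + inland to port + export clearance + origin terminal + freight + insurance = 222577.07 + 1284.61 + 250.91 + 366.41 + 869.80 + 270.68 = 225619.48
Import duty = 225619.48 × 17.2% = 38806.55
Buyer bears: inland to port 1284.61 + export clearance 250.91 + origin terminal 366.41 + freight 869.80 + insurance 270.68 + brokerage 340.40 + duty 38806.55 = 42189.36
Landed cost = invoice 222577.07 + 42189.36 = 264766.43

Total landed cost: EUR 264766.43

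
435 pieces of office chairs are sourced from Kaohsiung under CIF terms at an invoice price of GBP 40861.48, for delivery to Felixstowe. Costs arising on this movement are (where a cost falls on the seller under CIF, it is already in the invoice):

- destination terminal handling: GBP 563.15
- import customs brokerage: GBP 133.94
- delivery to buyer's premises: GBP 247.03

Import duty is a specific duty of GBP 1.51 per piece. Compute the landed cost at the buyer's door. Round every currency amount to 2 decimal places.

Total landed cost: GBP 42462.45

CIF: the seller pays costs through ocean freight and marine insurance to the destination port.
The CIF price already equals the CIF value: 40861.48
Import duty = 435 × 1.51 = 656.85
Buyer bears: destination terminal 563.15 + brokerage 133.94 + delivery 247.03 + duty 656.85 = 1600.97
Landed cost = invoice 40861.48 + 1600.97 = 42462.45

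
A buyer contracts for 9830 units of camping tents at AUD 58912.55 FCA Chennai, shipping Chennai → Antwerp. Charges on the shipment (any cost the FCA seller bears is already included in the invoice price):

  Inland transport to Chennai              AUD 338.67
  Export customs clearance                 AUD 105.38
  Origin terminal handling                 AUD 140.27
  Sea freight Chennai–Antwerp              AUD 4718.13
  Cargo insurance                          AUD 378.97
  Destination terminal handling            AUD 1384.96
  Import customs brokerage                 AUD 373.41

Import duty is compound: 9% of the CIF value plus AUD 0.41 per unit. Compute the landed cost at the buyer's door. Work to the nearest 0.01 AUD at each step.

FCA: the seller delivers export-cleared goods to the carrier; the buyer bears costs from that point.
Already in the invoice (seller's account under FCA): inland to port, export clearance — exclude.
CIF value = FCA price + origin terminal + freight + insurance = 58912.55 + 140.27 + 4718.13 + 378.97 = 64149.92
Ad valorem component: 64149.92 × 9% = 5773.49
Specific component: 9830 × 0.41 = 4030.30
Import duty = 5773.49 + 4030.30 = 9803.79
Buyer bears: origin terminal 140.27 + freight 4718.13 + insurance 378.97 + destination terminal 1384.96 + brokerage 373.41 + duty 9803.79 = 16799.53
Landed cost = invoice 58912.55 + 16799.53 = 75712.08

Total landed cost: AUD 75712.08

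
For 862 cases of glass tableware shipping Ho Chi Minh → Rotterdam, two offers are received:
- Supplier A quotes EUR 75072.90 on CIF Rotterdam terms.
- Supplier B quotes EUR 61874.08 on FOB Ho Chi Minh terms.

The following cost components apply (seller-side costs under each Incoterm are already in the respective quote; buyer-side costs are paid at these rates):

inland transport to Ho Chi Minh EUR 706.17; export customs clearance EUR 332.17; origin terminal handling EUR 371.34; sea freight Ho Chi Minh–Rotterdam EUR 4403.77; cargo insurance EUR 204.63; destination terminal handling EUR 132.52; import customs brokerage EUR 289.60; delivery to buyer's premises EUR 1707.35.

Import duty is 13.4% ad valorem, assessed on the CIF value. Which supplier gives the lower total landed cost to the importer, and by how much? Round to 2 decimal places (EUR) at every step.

Supplier A (CIF):
The CIF price already equals the CIF value: 75072.90
Import duty = 75072.90 × 13.4% = 10059.77
Buyer bears (A): 132.52 + 289.60 + 1707.35 = 2129.47
Landed cost (A) = invoice 75072.90 + 2129.47 + duty 10059.77 = 87262.14
Supplier B (FOB):
CIF value = FOB price + freight + insurance = 61874.08 + 4403.77 + 204.63 = 66482.48
Import duty = 66482.48 × 13.4% = 8908.65
Buyer bears (B): 4403.77 + 204.63 + 132.52 + 289.60 + 1707.35 = 6737.87
Landed cost (B) = invoice 61874.08 + 6737.87 + duty 8908.65 = 77520.60
Difference = |87262.14 − 77520.60| = 9741.54

Supplier B is cheaper by EUR 9741.54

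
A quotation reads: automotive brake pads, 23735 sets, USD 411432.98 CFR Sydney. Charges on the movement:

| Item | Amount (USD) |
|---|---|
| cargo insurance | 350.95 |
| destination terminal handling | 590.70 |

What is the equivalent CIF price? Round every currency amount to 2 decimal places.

Not relevant to the conversion: destination terminal — on the buyer under both terms; not part of either seller's price.
From CFR to CIF, the seller additionally bears: insurance.
CIF price = 411432.98 + 350.95 = 411783.93

CIF price: USD 411783.93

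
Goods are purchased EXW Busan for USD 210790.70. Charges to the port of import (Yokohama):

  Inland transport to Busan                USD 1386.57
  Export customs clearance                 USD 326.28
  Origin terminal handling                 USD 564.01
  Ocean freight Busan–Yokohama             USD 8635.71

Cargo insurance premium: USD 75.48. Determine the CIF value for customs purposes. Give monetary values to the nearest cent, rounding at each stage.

CIF value: USD 221778.75

CIF = EXW price + pre-shipment costs + freight + insurance
CIF = 210790.70 + 1386.57 + 326.28 + 564.01 + 8635.71 + 75.48 = 221778.75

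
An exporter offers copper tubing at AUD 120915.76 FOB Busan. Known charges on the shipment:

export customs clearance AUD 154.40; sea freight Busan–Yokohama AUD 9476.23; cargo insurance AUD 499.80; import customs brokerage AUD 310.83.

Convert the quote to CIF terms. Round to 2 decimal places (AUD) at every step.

Not relevant to the conversion: export clearance — on the seller under both FOB and CIF; already in the FOB price and stays in the CIF price. brokerage — on the buyer under both terms; not part of either seller's price.
From FOB to CIF, the seller additionally bears: freight, insurance.
CIF price = 120915.76 + 9476.23 + 499.80 = 130891.79

CIF price: AUD 130891.79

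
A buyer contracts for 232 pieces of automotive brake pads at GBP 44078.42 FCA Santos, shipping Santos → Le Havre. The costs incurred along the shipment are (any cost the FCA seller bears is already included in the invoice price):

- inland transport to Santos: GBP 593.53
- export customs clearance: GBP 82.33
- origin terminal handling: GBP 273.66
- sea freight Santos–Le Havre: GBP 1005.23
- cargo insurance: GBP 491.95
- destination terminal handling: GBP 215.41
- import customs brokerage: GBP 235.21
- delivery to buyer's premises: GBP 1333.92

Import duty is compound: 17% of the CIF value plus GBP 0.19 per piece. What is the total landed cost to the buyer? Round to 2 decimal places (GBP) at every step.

FCA: the seller delivers export-cleared goods to the carrier; the buyer bears costs from that point.
Already in the invoice (seller's account under FCA): inland to port, export clearance — exclude.
CIF value = FCA price + origin terminal + freight + insurance = 44078.42 + 273.66 + 1005.23 + 491.95 = 45849.26
Ad valorem component: 45849.26 × 17% = 7794.37
Specific component: 232 × 0.19 = 44.08
Import duty = 7794.37 + 44.08 = 7838.45
Buyer bears: origin terminal 273.66 + freight 1005.23 + insurance 491.95 + destination terminal 215.41 + brokerage 235.21 + delivery 1333.92 + duty 7838.45 = 11393.83
Landed cost = invoice 44078.42 + 11393.83 = 55472.25

Total landed cost: GBP 55472.25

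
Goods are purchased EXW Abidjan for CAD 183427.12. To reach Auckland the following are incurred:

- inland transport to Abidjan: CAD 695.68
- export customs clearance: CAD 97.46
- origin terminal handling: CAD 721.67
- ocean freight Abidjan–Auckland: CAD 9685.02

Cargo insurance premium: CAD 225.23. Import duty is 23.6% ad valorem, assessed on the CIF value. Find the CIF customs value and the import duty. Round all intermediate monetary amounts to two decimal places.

CIF value: CAD 194852.18; import duty: CAD 45985.11

CIF = EXW price + pre-shipment costs + freight + insurance
CIF = 183427.12 + 695.68 + 97.46 + 721.67 + 9685.02 + 225.23 = 194852.18
Import duty = 194852.18 × 23.6% = 45985.11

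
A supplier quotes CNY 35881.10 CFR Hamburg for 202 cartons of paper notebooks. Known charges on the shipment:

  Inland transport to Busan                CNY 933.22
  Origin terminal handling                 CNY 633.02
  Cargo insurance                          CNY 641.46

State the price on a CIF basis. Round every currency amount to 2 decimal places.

CIF price: CNY 36522.56

Not relevant to the conversion: origin terminal, inland to port — on the seller under both CFR and CIF; already in the CFR price and stays in the CIF price.
From CFR to CIF, the seller additionally bears: insurance.
CIF price = 35881.10 + 641.46 = 36522.56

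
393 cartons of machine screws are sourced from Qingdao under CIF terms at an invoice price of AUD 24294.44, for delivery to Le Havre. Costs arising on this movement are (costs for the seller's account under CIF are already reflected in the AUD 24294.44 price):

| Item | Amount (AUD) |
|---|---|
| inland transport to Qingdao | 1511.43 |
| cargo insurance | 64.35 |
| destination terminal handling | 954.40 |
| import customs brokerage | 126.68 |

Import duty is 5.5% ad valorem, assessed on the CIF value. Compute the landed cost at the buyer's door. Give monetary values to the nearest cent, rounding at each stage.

CIF: the seller pays costs through ocean freight and marine insurance to the destination port.
Already in the invoice (seller's account under CIF): inland to port, insurance — exclude.
The CIF price already equals the CIF value: 24294.44
Import duty = 24294.44 × 5.5% = 1336.19
Buyer bears: destination terminal 954.40 + brokerage 126.68 + duty 1336.19 = 2417.27
Landed cost = invoice 24294.44 + 2417.27 = 26711.71

Total landed cost: AUD 26711.71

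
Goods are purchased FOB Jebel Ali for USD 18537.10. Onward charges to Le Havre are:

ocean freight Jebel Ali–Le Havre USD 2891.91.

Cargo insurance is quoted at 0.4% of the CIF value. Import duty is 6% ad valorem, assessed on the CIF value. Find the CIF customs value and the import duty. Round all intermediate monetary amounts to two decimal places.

CIF value: USD 21515.07; import duty: USD 1290.90

Let C be the CIF value. C = FOB price + freight + 0.4% × C
C − 0.4% × C = 18537.10 + 2891.91
0.996 × C = 21429.01
C = 21429.01 / 0.996 = 21515.07
Insurance premium = 0.4% × 21515.07 = 86.06
Import duty = 21515.07 × 6% = 1290.90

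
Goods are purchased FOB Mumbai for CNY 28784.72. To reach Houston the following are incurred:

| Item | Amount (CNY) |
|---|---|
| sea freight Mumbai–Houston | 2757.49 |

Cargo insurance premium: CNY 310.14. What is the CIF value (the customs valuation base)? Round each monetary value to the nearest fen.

CIF value: CNY 31852.35

CIF = FOB price + freight + insurance
CIF = 28784.72 + 2757.49 + 310.14 = 31852.35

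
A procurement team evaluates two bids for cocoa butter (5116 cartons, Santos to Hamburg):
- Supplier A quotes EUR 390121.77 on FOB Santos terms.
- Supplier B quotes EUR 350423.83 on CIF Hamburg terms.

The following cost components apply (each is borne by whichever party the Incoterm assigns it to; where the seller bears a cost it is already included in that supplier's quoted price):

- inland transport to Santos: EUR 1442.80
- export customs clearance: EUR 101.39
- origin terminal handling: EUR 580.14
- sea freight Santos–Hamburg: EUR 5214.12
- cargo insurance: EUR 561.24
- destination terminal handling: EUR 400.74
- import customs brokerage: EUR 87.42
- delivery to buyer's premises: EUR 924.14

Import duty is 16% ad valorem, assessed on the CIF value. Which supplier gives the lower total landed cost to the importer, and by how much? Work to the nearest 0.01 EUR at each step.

Supplier B is cheaper by EUR 52749.03

Supplier A (FOB):
CIF value = FOB price + freight + insurance = 390121.77 + 5214.12 + 561.24 = 395897.13
Import duty = 395897.13 × 16% = 63343.54
Buyer bears (A): 5214.12 + 561.24 + 400.74 + 87.42 + 924.14 = 7187.66
Landed cost (A) = invoice 390121.77 + 7187.66 + duty 63343.54 = 460652.97
Supplier B (CIF):
The CIF price already equals the CIF value: 350423.83
Import duty = 350423.83 × 16% = 56067.81
Buyer bears (B): 400.74 + 87.42 + 924.14 = 1412.30
Landed cost (B) = invoice 350423.83 + 1412.30 + duty 56067.81 = 407903.94
Difference = |460652.97 − 407903.94| = 52749.03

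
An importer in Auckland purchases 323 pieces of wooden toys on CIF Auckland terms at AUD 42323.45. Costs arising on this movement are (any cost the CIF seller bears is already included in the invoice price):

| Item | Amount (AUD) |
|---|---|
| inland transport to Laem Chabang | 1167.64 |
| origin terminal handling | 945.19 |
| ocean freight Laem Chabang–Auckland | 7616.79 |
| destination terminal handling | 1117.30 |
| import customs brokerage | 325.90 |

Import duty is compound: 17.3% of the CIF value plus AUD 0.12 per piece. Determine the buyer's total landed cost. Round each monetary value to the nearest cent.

CIF: the seller pays costs through ocean freight and marine insurance to the destination port.
Already in the invoice (seller's account under CIF): inland to port, origin terminal, freight — exclude.
The CIF price already equals the CIF value: 42323.45
Ad valorem component: 42323.45 × 17.3% = 7321.96
Specific component: 323 × 0.12 = 38.76
Import duty = 7321.96 + 38.76 = 7360.72
Buyer bears: destination terminal 1117.30 + brokerage 325.90 + duty 7360.72 = 8803.92
Landed cost = invoice 42323.45 + 8803.92 = 51127.37

Total landed cost: AUD 51127.37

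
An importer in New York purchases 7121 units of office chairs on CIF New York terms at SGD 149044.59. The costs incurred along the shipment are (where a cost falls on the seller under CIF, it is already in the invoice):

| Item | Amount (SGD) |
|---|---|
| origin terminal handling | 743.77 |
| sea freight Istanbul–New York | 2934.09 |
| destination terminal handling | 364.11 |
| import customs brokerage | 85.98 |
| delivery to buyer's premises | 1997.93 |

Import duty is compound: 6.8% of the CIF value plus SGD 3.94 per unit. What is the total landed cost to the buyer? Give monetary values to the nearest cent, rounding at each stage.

CIF: the seller pays costs through ocean freight and marine insurance to the destination port.
Already in the invoice (seller's account under CIF): origin terminal, freight — exclude.
The CIF price already equals the CIF value: 149044.59
Ad valorem component: 149044.59 × 6.8% = 10135.03
Specific component: 7121 × 3.94 = 28056.74
Import duty = 10135.03 + 28056.74 = 38191.77
Buyer bears: destination terminal 364.11 + brokerage 85.98 + delivery 1997.93 + duty 38191.77 = 40639.79
Landed cost = invoice 149044.59 + 40639.79 = 189684.38

Total landed cost: SGD 189684.38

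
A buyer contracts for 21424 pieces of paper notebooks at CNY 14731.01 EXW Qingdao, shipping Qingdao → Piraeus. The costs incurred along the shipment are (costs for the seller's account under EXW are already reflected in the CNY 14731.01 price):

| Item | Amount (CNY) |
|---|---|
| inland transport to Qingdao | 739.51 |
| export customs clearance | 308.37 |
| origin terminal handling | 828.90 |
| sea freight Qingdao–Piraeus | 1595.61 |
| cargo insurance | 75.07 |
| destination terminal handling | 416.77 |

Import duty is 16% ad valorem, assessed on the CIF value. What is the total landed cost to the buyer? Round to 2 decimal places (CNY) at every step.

Total landed cost: CNY 21619.80

EXW: the seller makes goods available at their premises; the buyer bears all onward costs.
CIF value = EXW price + inland to port + export clearance + origin terminal + freight + insurance = 14731.01 + 739.51 + 308.37 + 828.90 + 1595.61 + 75.07 = 18278.47
Import duty = 18278.47 × 16% = 2924.56
Buyer bears: inland to port 739.51 + export clearance 308.37 + origin terminal 828.90 + freight 1595.61 + insurance 75.07 + destination terminal 416.77 + duty 2924.56 = 6888.79
Landed cost = invoice 14731.01 + 6888.79 = 21619.80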